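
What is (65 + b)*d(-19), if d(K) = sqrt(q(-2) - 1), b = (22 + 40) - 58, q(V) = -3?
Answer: 138*I ≈ 138.0*I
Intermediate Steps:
b = 4 (b = 62 - 58 = 4)
d(K) = 2*I (d(K) = sqrt(-3 - 1) = sqrt(-4) = 2*I)
(65 + b)*d(-19) = (65 + 4)*(2*I) = 69*(2*I) = 138*I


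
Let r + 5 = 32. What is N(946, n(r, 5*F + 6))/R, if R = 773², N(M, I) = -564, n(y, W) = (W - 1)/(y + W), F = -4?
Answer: -564/597529 ≈ -0.00094389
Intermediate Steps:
r = 27 (r = -5 + 32 = 27)
n(y, W) = (-1 + W)/(W + y)
R = 597529
N(946, n(r, 5*F + 6))/R = -564/597529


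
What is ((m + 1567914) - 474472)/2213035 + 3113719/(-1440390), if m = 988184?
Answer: -22242376303/18215048478 ≈ -1.2211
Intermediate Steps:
((m + 1567914) - 474472)/2213035 + 3113719/(-1440390) = ((988184 + 1567914) - 474472)/2213035 + 3113719/(-1440390) = (2556098 - 474472)*(1/2213035) + 3113719*(-1/1440390) = 2081626*(1/2213035) - 444817/205770 = 2081626/2213035 - 444817/205770 = -22242376303/18215048478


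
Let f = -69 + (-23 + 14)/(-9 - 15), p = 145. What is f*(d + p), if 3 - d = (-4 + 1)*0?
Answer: -20313/2 ≈ -10157.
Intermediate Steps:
f = -549/8 (f = -69 - 9/(-24) = -69 - 9*(-1/24) = -69 + 3/8 = -549/8 ≈ -68.625)
d = 3 (d = 3 - (-4 + 1)*0 = 3 - (-3)*0 = 3 - 1*0 = 3 + 0 = 3)
f*(d + p) = -549*(3 + 145)/8 = -549/8*148 = -20313/2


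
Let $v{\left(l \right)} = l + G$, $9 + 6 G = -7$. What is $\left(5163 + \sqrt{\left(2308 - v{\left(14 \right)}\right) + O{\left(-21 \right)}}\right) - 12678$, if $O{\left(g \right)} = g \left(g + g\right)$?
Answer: $-7515 + \frac{8 \sqrt{447}}{3} \approx -7458.6$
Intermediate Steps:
$G = - \frac{8}{3}$ ($G = - \frac{3}{2} + \frac{1}{6} \left(-7\right) = - \frac{3}{2} - \frac{7}{6} = - \frac{8}{3} \approx -2.6667$)
$v{\left(l \right)} = - \frac{8}{3} + l$ ($v{\left(l \right)} = l - \frac{8}{3} = - \frac{8}{3} + l$)
$O{\left(g \right)} = 2 g^{2}$ ($O{\left(g \right)} = g 2 g = 2 g^{2}$)
$\left(5163 + \sqrt{\left(2308 - v{\left(14 \right)}\right) + O{\left(-21 \right)}}\right) - 12678 = \left(5163 + \sqrt{\left(2308 - \left(- \frac{8}{3} + 14\right)\right) + 2 \left(-21\right)^{2}}\right) - 12678 = \left(5163 + \sqrt{\left(2308 - \frac{34}{3}\right) + 2 \cdot 441}\right) - 12678 = \left(5163 + \sqrt{\left(2308 - \frac{34}{3}\right) + 882}\right) - 12678 = \left(5163 + \sqrt{\frac{6890}{3} + 882}\right) - 12678 = \left(5163 + \sqrt{\frac{9536}{3}}\right) - 12678 = \left(5163 + \frac{8 \sqrt{447}}{3}\right) - 12678 = -7515 + \frac{8 \sqrt{447}}{3}$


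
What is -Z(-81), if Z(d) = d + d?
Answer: 162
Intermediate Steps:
Z(d) = 2*d
-Z(-81) = -2*(-81) = -1*(-162) = 162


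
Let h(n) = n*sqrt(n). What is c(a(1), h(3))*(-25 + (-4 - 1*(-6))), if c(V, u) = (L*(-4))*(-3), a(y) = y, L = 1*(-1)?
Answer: 276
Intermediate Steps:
L = -1
h(n) = n**(3/2)
c(V, u) = -12 (c(V, u) = -1*(-4)*(-3) = 4*(-3) = -12)
c(a(1), h(3))*(-25 + (-4 - 1*(-6))) = -12*(-25 + (-4 - 1*(-6))) = -12*(-25 + (-4 + 6)) = -12*(-25 + 2) = -12*(-23) = 276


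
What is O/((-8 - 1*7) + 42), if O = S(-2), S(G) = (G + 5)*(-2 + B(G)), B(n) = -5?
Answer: -7/9 ≈ -0.77778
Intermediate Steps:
S(G) = -35 - 7*G (S(G) = (G + 5)*(-2 - 5) = (5 + G)*(-7) = -35 - 7*G)
O = -21 (O = -35 - 7*(-2) = -35 + 14 = -21)
O/((-8 - 1*7) + 42) = -21/((-8 - 1*7) + 42) = -21/((-8 - 7) + 42) = -21/(-15 + 42) = -21/27 = -21*1/27 = -7/9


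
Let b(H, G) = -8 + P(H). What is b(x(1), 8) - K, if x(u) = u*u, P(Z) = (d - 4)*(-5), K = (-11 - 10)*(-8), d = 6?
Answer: -186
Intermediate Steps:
K = 168 (K = -21*(-8) = 168)
P(Z) = -10 (P(Z) = (6 - 4)*(-5) = 2*(-5) = -10)
x(u) = u²
b(H, G) = -18 (b(H, G) = -8 - 10 = -18)
b(x(1), 8) - K = -18 - 1*168 = -18 - 168 = -186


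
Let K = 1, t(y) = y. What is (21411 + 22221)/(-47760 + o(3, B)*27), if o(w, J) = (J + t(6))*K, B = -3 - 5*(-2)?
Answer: -14544/15803 ≈ -0.92033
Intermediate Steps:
B = 7 (B = -3 + 10 = 7)
o(w, J) = 6 + J (o(w, J) = (J + 6)*1 = (6 + J)*1 = 6 + J)
(21411 + 22221)/(-47760 + o(3, B)*27) = (21411 + 22221)/(-47760 + (6 + 7)*27) = 43632/(-47760 + 13*27) = 43632/(-47760 + 351) = 43632/(-47409) = 43632*(-1/47409) = -14544/15803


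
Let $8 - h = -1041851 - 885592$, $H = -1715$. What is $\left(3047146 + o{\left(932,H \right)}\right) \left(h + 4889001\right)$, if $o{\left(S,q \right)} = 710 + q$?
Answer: $20763873911732$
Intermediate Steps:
$h = 1927451$ ($h = 8 - \left(-1041851 - 885592\right) = 8 - -1927443 = 8 + 1927443 = 1927451$)
$\left(3047146 + o{\left(932,H \right)}\right) \left(h + 4889001\right) = \left(3047146 + \left(710 - 1715\right)\right) \left(1927451 + 4889001\right) = \left(3047146 - 1005\right) 6816452 = 3046141 \cdot 6816452 = 20763873911732$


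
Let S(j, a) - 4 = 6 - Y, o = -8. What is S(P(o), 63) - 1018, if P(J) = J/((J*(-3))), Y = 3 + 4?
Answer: -1015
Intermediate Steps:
Y = 7
P(J) = -⅓ (P(J) = J/((-3*J)) = J*(-1/(3*J)) = -⅓)
S(j, a) = 3 (S(j, a) = 4 + (6 - 1*7) = 4 + (6 - 7) = 4 - 1 = 3)
S(P(o), 63) - 1018 = 3 - 1018 = -1015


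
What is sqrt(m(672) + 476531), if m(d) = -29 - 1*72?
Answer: sqrt(476430) ≈ 690.24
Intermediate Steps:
m(d) = -101 (m(d) = -29 - 72 = -101)
sqrt(m(672) + 476531) = sqrt(-101 + 476531) = sqrt(476430)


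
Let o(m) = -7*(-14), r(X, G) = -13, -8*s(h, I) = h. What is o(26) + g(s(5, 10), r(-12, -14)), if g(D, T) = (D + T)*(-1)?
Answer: 893/8 ≈ 111.63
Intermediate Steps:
s(h, I) = -h/8
g(D, T) = -D - T
o(m) = 98
o(26) + g(s(5, 10), r(-12, -14)) = 98 + (-(-1)*5/8 - 1*(-13)) = 98 + (-1*(-5/8) + 13) = 98 + (5/8 + 13) = 98 + 109/8 = 893/8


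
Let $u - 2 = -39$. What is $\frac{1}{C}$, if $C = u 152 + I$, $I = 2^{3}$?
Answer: $- \frac{1}{5616} \approx -0.00017806$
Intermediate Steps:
$u = -37$ ($u = 2 - 39 = -37$)
$I = 8$
$C = -5616$ ($C = \left(-37\right) 152 + 8 = -5624 + 8 = -5616$)
$\frac{1}{C} = \frac{1}{-5616} = - \frac{1}{5616}$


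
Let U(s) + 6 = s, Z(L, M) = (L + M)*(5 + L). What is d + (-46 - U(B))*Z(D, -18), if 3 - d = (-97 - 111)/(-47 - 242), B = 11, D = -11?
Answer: -2563927/289 ≈ -8871.7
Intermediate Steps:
Z(L, M) = (5 + L)*(L + M)
U(s) = -6 + s
d = 659/289 (d = 3 - (-97 - 111)/(-47 - 242) = 3 - (-208)/(-289) = 3 - (-208)*(-1)/289 = 3 - 1*208/289 = 3 - 208/289 = 659/289 ≈ 2.2803)
d + (-46 - U(B))*Z(D, -18) = 659/289 + (-46 - (-6 + 11))*((-11)**2 + 5*(-11) + 5*(-18) - 11*(-18)) = 659/289 + (-46 - 1*5)*(121 - 55 - 90 + 198) = 659/289 + (-46 - 5)*174 = 659/289 - 51*174 = 659/289 - 8874 = -2563927/289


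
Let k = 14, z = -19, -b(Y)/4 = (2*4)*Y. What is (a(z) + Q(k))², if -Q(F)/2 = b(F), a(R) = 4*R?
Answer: 672400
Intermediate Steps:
b(Y) = -32*Y (b(Y) = -4*2*4*Y = -32*Y)
Q(F) = 64*F (Q(F) = -(-64)*F = 64*F)
(a(z) + Q(k))² = (4*(-19) + 64*14)² = (-76 + 896)² = 820² = 672400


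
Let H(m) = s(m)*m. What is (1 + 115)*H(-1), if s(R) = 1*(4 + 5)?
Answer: -1044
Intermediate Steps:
s(R) = 9 (s(R) = 1*9 = 9)
H(m) = 9*m
(1 + 115)*H(-1) = (1 + 115)*(9*(-1)) = 116*(-9) = -1044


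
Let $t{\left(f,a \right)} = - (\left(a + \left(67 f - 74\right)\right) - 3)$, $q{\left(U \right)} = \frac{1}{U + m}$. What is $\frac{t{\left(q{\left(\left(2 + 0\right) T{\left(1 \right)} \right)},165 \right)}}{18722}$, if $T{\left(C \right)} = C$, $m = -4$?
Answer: $- \frac{109}{37444} \approx -0.002911$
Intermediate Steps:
$q{\left(U \right)} = \frac{1}{-4 + U}$ ($q{\left(U \right)} = \frac{1}{U - 4} = \frac{1}{-4 + U}$)
$t{\left(f,a \right)} = 77 - a - 67 f$ ($t{\left(f,a \right)} = - (\left(a + \left(-74 + 67 f\right)\right) - 3) = - (\left(-74 + a + 67 f\right) - 3) = - (-77 + a + 67 f) = 77 - a - 67 f$)
$\frac{t{\left(q{\left(\left(2 + 0\right) T{\left(1 \right)} \right)},165 \right)}}{18722} = \frac{77 - 165 - \frac{67}{-4 + \left(2 + 0\right) 1}}{18722} = \left(77 - 165 - \frac{67}{-4 + 2 \cdot 1}\right) \frac{1}{18722} = \left(77 - 165 - \frac{67}{-4 + 2}\right) \frac{1}{18722} = \left(77 - 165 - \frac{67}{-2}\right) \frac{1}{18722} = \left(77 - 165 - - \frac{67}{2}\right) \frac{1}{18722} = \left(77 - 165 + \frac{67}{2}\right) \frac{1}{18722} = \left(- \frac{109}{2}\right) \frac{1}{18722} = - \frac{109}{37444}$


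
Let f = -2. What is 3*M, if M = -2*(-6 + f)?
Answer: 48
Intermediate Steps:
M = 16 (M = -2*(-6 - 2) = -2*(-8) = 16)
3*M = 3*16 = 48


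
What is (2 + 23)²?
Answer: 625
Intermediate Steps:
(2 + 23)² = 25² = 625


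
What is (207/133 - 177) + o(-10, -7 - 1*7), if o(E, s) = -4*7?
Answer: -27058/133 ≈ -203.44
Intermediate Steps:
o(E, s) = -28
(207/133 - 177) + o(-10, -7 - 1*7) = (207/133 - 177) - 28 = -23334/133 - 28 = -27058/133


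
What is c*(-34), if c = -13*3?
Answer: 1326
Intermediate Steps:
c = -39
c*(-34) = -39*(-34) = 1326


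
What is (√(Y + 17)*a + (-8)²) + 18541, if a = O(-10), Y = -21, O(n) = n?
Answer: 18605 - 20*I ≈ 18605.0 - 20.0*I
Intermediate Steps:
a = -10
(√(Y + 17)*a + (-8)²) + 18541 = (√(-21 + 17)*(-10) + (-8)²) + 18541 = (√(-4)*(-10) + 64) + 18541 = ((2*I)*(-10) + 64) + 18541 = (-20*I + 64) + 18541 = (64 - 20*I) + 18541 = 18605 - 20*I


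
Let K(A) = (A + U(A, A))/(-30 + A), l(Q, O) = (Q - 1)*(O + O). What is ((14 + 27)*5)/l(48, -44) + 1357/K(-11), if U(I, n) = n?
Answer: 10459551/4136 ≈ 2528.9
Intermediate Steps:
l(Q, O) = 2*O*(-1 + Q) (l(Q, O) = (-1 + Q)*(2*O) = 2*O*(-1 + Q))
K(A) = 2*A/(-30 + A) (K(A) = (A + A)/(-30 + A) = (2*A)/(-30 + A) = 2*A/(-30 + A))
((14 + 27)*5)/l(48, -44) + 1357/K(-11) = ((14 + 27)*5)/((2*(-44)*(-1 + 48))) + 1357/((2*(-11)/(-30 - 11))) = (41*5)/((2*(-44)*47)) + 1357/((2*(-11)/(-41))) = 205/(-4136) + 1357/((2*(-11)*(-1/41))) = 205*(-1/4136) + 1357/(22/41) = -205/4136 + 1357*(41/22) = -205/4136 + 55637/22 = 10459551/4136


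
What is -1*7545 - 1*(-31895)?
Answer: 24350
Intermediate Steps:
-1*7545 - 1*(-31895) = -7545 + 31895 = 24350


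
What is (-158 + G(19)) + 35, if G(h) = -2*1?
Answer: -125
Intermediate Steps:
G(h) = -2
(-158 + G(19)) + 35 = (-158 - 2) + 35 = -160 + 35 = -125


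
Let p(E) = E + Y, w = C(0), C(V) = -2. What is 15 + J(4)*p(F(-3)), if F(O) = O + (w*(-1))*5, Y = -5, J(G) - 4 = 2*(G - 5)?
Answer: 19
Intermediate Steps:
w = -2
J(G) = -6 + 2*G (J(G) = 4 + 2*(G - 5) = 4 + 2*(-5 + G) = 4 + (-10 + 2*G) = -6 + 2*G)
F(O) = 10 + O (F(O) = O - 2*(-1)*5 = O + 2*5 = O + 10 = 10 + O)
p(E) = -5 + E (p(E) = E - 5 = -5 + E)
15 + J(4)*p(F(-3)) = 15 + (-6 + 2*4)*(-5 + (10 - 3)) = 15 + (-6 + 8)*(-5 + 7) = 15 + 2*2 = 15 + 4 = 19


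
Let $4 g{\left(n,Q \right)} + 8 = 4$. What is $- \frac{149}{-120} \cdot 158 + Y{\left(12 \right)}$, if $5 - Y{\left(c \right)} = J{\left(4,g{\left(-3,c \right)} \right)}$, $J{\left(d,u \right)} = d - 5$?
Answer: $\frac{12131}{60} \approx 202.18$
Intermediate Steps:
$g{\left(n,Q \right)} = -1$ ($g{\left(n,Q \right)} = -2 + \frac{1}{4} \cdot 4 = -2 + 1 = -1$)
$J{\left(d,u \right)} = -5 + d$ ($J{\left(d,u \right)} = d - 5 = -5 + d$)
$Y{\left(c \right)} = 6$ ($Y{\left(c \right)} = 5 - \left(-5 + 4\right) = 5 - -1 = 5 + 1 = 6$)
$- \frac{149}{-120} \cdot 158 + Y{\left(12 \right)} = - \frac{149}{-120} \cdot 158 + 6 = \left(-149\right) \left(- \frac{1}{120}\right) 158 + 6 = \frac{149}{120} \cdot 158 + 6 = \frac{11771}{60} + 6 = \frac{12131}{60}$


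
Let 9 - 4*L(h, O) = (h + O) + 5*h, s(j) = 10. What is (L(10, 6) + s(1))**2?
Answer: 289/16 ≈ 18.063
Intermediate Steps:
L(h, O) = 9/4 - 3*h/2 - O/4 (L(h, O) = 9/4 - ((h + O) + 5*h)/4 = 9/4 - ((O + h) + 5*h)/4 = 9/4 - (O + 6*h)/4 = 9/4 + (-3*h/2 - O/4) = 9/4 - 3*h/2 - O/4)
(L(10, 6) + s(1))**2 = ((9/4 - 3/2*10 - 1/4*6) + 10)**2 = ((9/4 - 15 - 3/2) + 10)**2 = (-57/4 + 10)**2 = (-17/4)**2 = 289/16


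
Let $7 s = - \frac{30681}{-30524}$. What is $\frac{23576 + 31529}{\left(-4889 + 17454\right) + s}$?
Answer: $\frac{1682025020}{383538443} \approx 4.3855$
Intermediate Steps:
$s = \frac{4383}{30524}$ ($s = \frac{\left(-30681\right) \frac{1}{-30524}}{7} = \frac{\left(-30681\right) \left(- \frac{1}{30524}\right)}{7} = \frac{1}{7} \cdot \frac{30681}{30524} = \frac{4383}{30524} \approx 0.14359$)
$\frac{23576 + 31529}{\left(-4889 + 17454\right) + s} = \frac{23576 + 31529}{\left(-4889 + 17454\right) + \frac{4383}{30524}} = \frac{55105}{12565 + \frac{4383}{30524}} = \frac{55105}{\frac{383538443}{30524}} = 55105 \cdot \frac{30524}{383538443} = \frac{1682025020}{383538443}$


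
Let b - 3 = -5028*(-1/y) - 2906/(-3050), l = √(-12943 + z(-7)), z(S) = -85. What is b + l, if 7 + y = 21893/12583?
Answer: -24020921959/25234175 + 2*I*√3257 ≈ -951.92 + 114.14*I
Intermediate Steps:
l = 2*I*√3257 (l = √(-12943 - 85) = √(-13028) = 2*I*√3257 ≈ 114.14*I)
y = -66188/12583 (y = -7 + 21893/12583 = -66188/12583 ≈ -5.2601)
b = -24020921959/25234175 (b = 3 + (-5028/((-1*(-66188/12583))) - 2906/(-3050)) = 3 + (-5028/66188/12583 - 2906*(-1/3050)) = 3 + (-5028*12583/66188 + 1453/1525) = 3 + (-15816831/16547 + 1453/1525) = 3 - 24096624484/25234175 = -24020921959/25234175 ≈ -951.92)
b + l = -24020921959/25234175 + 2*I*√3257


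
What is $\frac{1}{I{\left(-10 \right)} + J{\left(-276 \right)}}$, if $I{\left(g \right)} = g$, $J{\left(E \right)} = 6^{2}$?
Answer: $\frac{1}{26} \approx 0.038462$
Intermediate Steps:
$J{\left(E \right)} = 36$
$\frac{1}{I{\left(-10 \right)} + J{\left(-276 \right)}} = \frac{1}{-10 + 36} = \frac{1}{26}$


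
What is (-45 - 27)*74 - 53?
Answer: -5381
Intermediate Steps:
(-45 - 27)*74 - 53 = -72*74 - 53 = -5328 - 53 = -5381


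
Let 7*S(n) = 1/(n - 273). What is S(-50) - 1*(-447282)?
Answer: 1011304601/2261 ≈ 4.4728e+5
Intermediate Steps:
S(n) = 1/(7*(-273 + n)) (S(n) = 1/(7*(n - 273)) = 1/(7*(-273 + n)))
S(-50) - 1*(-447282) = 1/(7*(-273 - 50)) - 1*(-447282) = (1/7)/(-323) + 447282 = (1/7)*(-1/323) + 447282 = -1/2261 + 447282 = 1011304601/2261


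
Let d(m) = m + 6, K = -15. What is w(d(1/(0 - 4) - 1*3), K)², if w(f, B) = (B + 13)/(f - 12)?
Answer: 64/1369 ≈ 0.046749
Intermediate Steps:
d(m) = 6 + m
w(f, B) = (13 + B)/(-12 + f)
w(d(1/(0 - 4) - 1*3), K)² = ((13 - 15)/(-12 + (6 + (1/(0 - 4) - 1*3))))² = (-2/(-12 + (6 + (1/(-4) - 3))))² = (-2/(-12 + (6 + (-¼ - 3))))² = (-2/(-12 + (6 - 13/4)))² = (-2/(-12 + 11/4))² = (-2/(-37/4))² = (-4/37*(-2))² = (8/37)² = 64/1369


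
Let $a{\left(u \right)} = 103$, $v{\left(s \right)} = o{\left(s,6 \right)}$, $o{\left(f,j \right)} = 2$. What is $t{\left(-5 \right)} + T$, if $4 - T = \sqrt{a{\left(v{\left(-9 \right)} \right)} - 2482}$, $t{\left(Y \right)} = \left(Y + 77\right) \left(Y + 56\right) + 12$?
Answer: $3688 - i \sqrt{2379} \approx 3688.0 - 48.775 i$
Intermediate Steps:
$v{\left(s \right)} = 2$
$t{\left(Y \right)} = 12 + \left(56 + Y\right) \left(77 + Y\right)$ ($t{\left(Y \right)} = \left(77 + Y\right) \left(56 + Y\right) + 12 = \left(56 + Y\right) \left(77 + Y\right) + 12 = 12 + \left(56 + Y\right) \left(77 + Y\right)$)
$T = 4 - i \sqrt{2379}$ ($T = 4 - \sqrt{103 - 2482} = 4 - \sqrt{-2379} = 4 - i \sqrt{2379} \approx 4.0 - 48.775 i$)
$t{\left(-5 \right)} + T = \left(4324 + \left(-5\right)^{2} + 133 \left(-5\right)\right) + \left(4 - i \sqrt{2379}\right) = \left(4324 + 25 - 665\right) + \left(4 - i \sqrt{2379}\right) = 3684 + \left(4 - i \sqrt{2379}\right) = 3688 - i \sqrt{2379}$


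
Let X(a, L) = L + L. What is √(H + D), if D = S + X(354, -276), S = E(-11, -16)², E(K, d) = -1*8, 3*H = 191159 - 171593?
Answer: √6034 ≈ 77.679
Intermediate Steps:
H = 6522 (H = (191159 - 171593)/3 = (⅓)*19566 = 6522)
E(K, d) = -8
X(a, L) = 2*L
S = 64 (S = (-8)² = 64)
D = -488 (D = 64 + 2*(-276) = 64 - 552 = -488)
√(H + D) = √(6522 - 488) = √6034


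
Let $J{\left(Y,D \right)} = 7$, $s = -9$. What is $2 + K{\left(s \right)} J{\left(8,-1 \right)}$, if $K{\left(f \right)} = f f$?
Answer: $569$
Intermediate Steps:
$K{\left(f \right)} = f^{2}$
$2 + K{\left(s \right)} J{\left(8,-1 \right)} = 2 + \left(-9\right)^{2} \cdot 7 = 2 + 81 \cdot 7 = 2 + 567 = 569$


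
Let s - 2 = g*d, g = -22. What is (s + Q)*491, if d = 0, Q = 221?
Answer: 109493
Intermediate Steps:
s = 2 (s = 2 - 22*0 = 2 + 0 = 2)
(s + Q)*491 = (2 + 221)*491 = 223*491 = 109493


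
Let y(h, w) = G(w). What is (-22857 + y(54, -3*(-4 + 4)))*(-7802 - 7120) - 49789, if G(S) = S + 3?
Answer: 340977599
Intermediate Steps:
G(S) = 3 + S
y(h, w) = 3 + w
(-22857 + y(54, -3*(-4 + 4)))*(-7802 - 7120) - 49789 = (-22857 + (3 - 3*(-4 + 4)))*(-7802 - 7120) - 49789 = (-22857 + (3 - 3*0))*(-14922) - 49789 = (-22857 + (3 + 0))*(-14922) - 49789 = (-22857 + 3)*(-14922) - 49789 = -22854*(-14922) - 49789 = 341027388 - 49789 = 340977599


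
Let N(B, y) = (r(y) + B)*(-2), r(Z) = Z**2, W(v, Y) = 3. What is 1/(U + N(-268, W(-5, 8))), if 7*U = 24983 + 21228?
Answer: 7/49837 ≈ 0.00014046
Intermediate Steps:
N(B, y) = -2*B - 2*y**2 (N(B, y) = (y**2 + B)*(-2) = (B + y**2)*(-2) = -2*B - 2*y**2)
U = 46211/7 (U = (24983 + 21228)/7 = (1/7)*46211 = 46211/7 ≈ 6601.6)
1/(U + N(-268, W(-5, 8))) = 1/(46211/7 + (-2*(-268) - 2*3**2)) = 1/(46211/7 + (536 - 2*9)) = 1/(46211/7 + (536 - 18)) = 1/(46211/7 + 518) = 1/(49837/7) = 7/49837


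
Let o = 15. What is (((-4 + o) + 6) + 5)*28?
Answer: 616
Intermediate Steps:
(((-4 + o) + 6) + 5)*28 = (((-4 + 15) + 6) + 5)*28 = ((11 + 6) + 5)*28 = (17 + 5)*28 = 22*28 = 616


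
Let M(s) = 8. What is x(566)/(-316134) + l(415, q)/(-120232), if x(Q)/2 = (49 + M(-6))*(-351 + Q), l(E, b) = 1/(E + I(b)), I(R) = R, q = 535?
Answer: -66655769527/859736950800 ≈ -0.077530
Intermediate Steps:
l(E, b) = 1/(E + b)
x(Q) = -40014 + 114*Q (x(Q) = 2*((49 + 8)*(-351 + Q)) = 2*(57*(-351 + Q)) = 2*(-20007 + 57*Q) = -40014 + 114*Q)
x(566)/(-316134) + l(415, q)/(-120232) = (-40014 + 114*566)/(-316134) + 1/((415 + 535)*(-120232)) = (-40014 + 64524)*(-1/316134) - 1/120232/950 = 24510*(-1/316134) + (1/950)*(-1/120232) = -4085/52689 - 1/114220400 = -66655769527/859736950800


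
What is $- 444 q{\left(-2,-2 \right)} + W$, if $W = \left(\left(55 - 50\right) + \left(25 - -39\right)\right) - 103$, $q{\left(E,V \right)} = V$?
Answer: $854$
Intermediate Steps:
$W = -34$ ($W = \left(5 + \left(25 + 39\right)\right) - 103 = \left(5 + 64\right) - 103 = 69 - 103 = -34$)
$- 444 q{\left(-2,-2 \right)} + W = \left(-444\right) \left(-2\right) - 34 = 888 - 34 = 854$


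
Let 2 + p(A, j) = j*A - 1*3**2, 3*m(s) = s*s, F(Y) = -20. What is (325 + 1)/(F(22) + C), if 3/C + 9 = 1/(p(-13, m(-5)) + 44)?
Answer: -110677/6903 ≈ -16.033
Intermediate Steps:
m(s) = s**2/3 (m(s) = (s*s)/3 = s**2/3)
p(A, j) = -11 + A*j (p(A, j) = -2 + (j*A - 1*3**2) = -2 + (A*j - 1*9) = -2 + (A*j - 9) = -2 + (-9 + A*j) = -11 + A*j)
C = -226/679 (C = 3/(-9 + 1/((-11 - 13*(-5)**2/3) + 44)) = 3/(-9 + 1/((-11 - 13*25/3) + 44)) = 3/(-9 + 1/((-11 - 325/3) + 44)) = 3/(-9 + 1/(-358/3 + 44)) = 3/(-9 + 1/(-226/3)) = 3/(-9 - 3/226) = 3/(-2037/226) = 3*(-226/2037) = -226/679 ≈ -0.33284)
(325 + 1)/(F(22) + C) = (325 + 1)/(-20 - 226/679) = 326/(-13806/679) = 326*(-679/13806) = -110677/6903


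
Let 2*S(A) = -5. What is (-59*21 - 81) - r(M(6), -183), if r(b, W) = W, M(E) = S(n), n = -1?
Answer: -1137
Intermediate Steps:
S(A) = -5/2 (S(A) = (1/2)*(-5) = -5/2)
M(E) = -5/2
(-59*21 - 81) - r(M(6), -183) = (-59*21 - 81) - 1*(-183) = (-1239 - 81) + 183 = -1320 + 183 = -1137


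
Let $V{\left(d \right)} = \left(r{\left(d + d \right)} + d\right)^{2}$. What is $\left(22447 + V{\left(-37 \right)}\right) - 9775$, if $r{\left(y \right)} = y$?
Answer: $24993$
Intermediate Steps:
$V{\left(d \right)} = 9 d^{2}$ ($V{\left(d \right)} = \left(\left(d + d\right) + d\right)^{2} = \left(2 d + d\right)^{2} = \left(3 d\right)^{2} = 9 d^{2}$)
$\left(22447 + V{\left(-37 \right)}\right) - 9775 = \left(22447 + 9 \left(-37\right)^{2}\right) - 9775 = \left(22447 + 9 \cdot 1369\right) - 9775 = \left(22447 + 12321\right) - 9775 = 34768 - 9775 = 24993$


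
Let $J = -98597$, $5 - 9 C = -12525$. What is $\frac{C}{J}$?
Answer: $- \frac{12530}{887373} \approx -0.01412$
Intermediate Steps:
$C = \frac{12530}{9}$ ($C = \frac{5}{9} - - \frac{4175}{3} = \frac{5}{9} + \frac{4175}{3} = \frac{12530}{9} \approx 1392.2$)
$\frac{C}{J} = \frac{12530}{9 \left(-98597\right)} = \frac{12530}{9} \left(- \frac{1}{98597}\right) = - \frac{12530}{887373}$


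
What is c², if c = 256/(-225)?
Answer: 65536/50625 ≈ 1.2945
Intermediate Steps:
c = -256/225 (c = 256*(-1/225) = -256/225 ≈ -1.1378)
c² = (-256/225)² = 65536/50625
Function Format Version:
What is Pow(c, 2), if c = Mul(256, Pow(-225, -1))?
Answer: Rational(65536, 50625) ≈ 1.2945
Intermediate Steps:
c = Rational(-256, 225) (c = Mul(256, Rational(-1, 225)) = Rational(-256, 225) ≈ -1.1378)
Pow(c, 2) = Pow(Rational(-256, 225), 2) = Rational(65536, 50625)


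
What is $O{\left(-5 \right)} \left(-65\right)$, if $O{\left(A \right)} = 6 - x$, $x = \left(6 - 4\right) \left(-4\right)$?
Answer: $-910$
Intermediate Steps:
$x = -8$ ($x = 2 \left(-4\right) = -8$)
$O{\left(A \right)} = 14$ ($O{\left(A \right)} = 6 - -8 = 6 + 8 = 14$)
$O{\left(-5 \right)} \left(-65\right) = 14 \left(-65\right) = -910$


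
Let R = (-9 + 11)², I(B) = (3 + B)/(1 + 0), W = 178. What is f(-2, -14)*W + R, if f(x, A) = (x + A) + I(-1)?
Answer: -2488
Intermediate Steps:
I(B) = 3 + B (I(B) = (3 + B)/1 = (3 + B)*1 = 3 + B)
f(x, A) = 2 + A + x (f(x, A) = (x + A) + (3 - 1) = (A + x) + 2 = 2 + A + x)
R = 4 (R = 2² = 4)
f(-2, -14)*W + R = (2 - 14 - 2)*178 + 4 = -14*178 + 4 = -2492 + 4 = -2488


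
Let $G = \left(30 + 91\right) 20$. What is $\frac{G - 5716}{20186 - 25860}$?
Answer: $\frac{1648}{2837} \approx 0.5809$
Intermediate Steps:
$G = 2420$ ($G = 121 \cdot 20 = 2420$)
$\frac{G - 5716}{20186 - 25860} = \frac{2420 - 5716}{20186 - 25860} = - \frac{3296}{-5674} = \left(-3296\right) \left(- \frac{1}{5674}\right) = \frac{1648}{2837}$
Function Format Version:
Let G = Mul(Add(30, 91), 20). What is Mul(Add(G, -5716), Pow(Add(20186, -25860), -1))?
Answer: Rational(1648, 2837) ≈ 0.58090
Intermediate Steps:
G = 2420 (G = Mul(121, 20) = 2420)
Mul(Add(G, -5716), Pow(Add(20186, -25860), -1)) = Mul(Add(2420, -5716), Pow(Add(20186, -25860), -1)) = Mul(-3296, Pow(-5674, -1)) = Mul(-3296, Rational(-1, 5674)) = Rational(1648, 2837)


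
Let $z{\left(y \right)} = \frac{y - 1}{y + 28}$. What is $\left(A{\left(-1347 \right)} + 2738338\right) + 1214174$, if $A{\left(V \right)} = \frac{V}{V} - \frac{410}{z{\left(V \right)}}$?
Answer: $\frac{2663723367}{674} \approx 3.9521 \cdot 10^{6}$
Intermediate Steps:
$z{\left(y \right)} = \frac{-1 + y}{28 + y}$
$A{\left(V \right)} = 1 - \frac{410 \left(28 + V\right)}{-1 + V}$ ($A{\left(V \right)} = \frac{V}{V} - \frac{410}{\frac{1}{28 + V} \left(-1 + V\right)} = 1 - 410 \frac{28 + V}{-1 + V} = 1 - \frac{410 \left(28 + V\right)}{-1 + V}$)
$\left(A{\left(-1347 \right)} + 2738338\right) + 1214174 = \left(\frac{-11481 - -550923}{-1 - 1347} + 2738338\right) + 1214174 = \left(\frac{-11481 + 550923}{-1348} + 2738338\right) + 1214174 = \left(\left(- \frac{1}{1348}\right) 539442 + 2738338\right) + 1214174 = \left(- \frac{269721}{674} + 2738338\right) + 1214174 = \frac{1845370091}{674} + 1214174 = \frac{2663723367}{674}$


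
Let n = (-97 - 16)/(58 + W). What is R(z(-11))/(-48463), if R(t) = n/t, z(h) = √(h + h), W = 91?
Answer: -113*I*√22/158861714 ≈ -3.3363e-6*I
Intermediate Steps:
n = -113/149 (n = (-97 - 16)/(58 + 91) = -113/149 ≈ -0.75839)
z(h) = √2*√h (z(h) = √(2*h) = √2*√h)
R(t) = -113/(149*t)
R(z(-11))/(-48463) = -113*(-I*√22/22)/149/(-48463) = -113*(-I*√22/22)/149*(-1/48463) = -(-113)*I*√22/3278*(-1/48463) = (113*I*√22/3278)*(-1/48463) = -113*I*√22/158861714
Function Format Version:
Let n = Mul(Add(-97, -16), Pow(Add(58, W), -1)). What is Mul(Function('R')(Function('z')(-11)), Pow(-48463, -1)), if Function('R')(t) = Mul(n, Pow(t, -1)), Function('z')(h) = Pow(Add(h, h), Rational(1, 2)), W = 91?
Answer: Mul(Rational(-113, 158861714), I, Pow(22, Rational(1, 2))) ≈ Mul(-3.3363e-6, I)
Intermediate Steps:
n = Rational(-113, 149) (n = Mul(Add(-97, -16), Pow(Add(58, 91), -1)) = Mul(-113, Pow(149, -1)) = Mul(-113, Rational(1, 149)) = Rational(-113, 149) ≈ -0.75839)
Function('z')(h) = Mul(Pow(2, Rational(1, 2)), Pow(h, Rational(1, 2))) (Function('z')(h) = Pow(Mul(2, h), Rational(1, 2)) = Mul(Pow(2, Rational(1, 2)), Pow(h, Rational(1, 2))))
Function('R')(t) = Mul(Rational(-113, 149), Pow(t, -1))
Mul(Function('R')(Function('z')(-11)), Pow(-48463, -1)) = Mul(Mul(Rational(-113, 149), Pow(Mul(Pow(2, Rational(1, 2)), Pow(-11, Rational(1, 2))), -1)), Pow(-48463, -1)) = Mul(Mul(Rational(-113, 149), Pow(Mul(Pow(2, Rational(1, 2)), Mul(I, Pow(11, Rational(1, 2)))), -1)), Rational(-1, 48463)) = Mul(Mul(Rational(-113, 149), Pow(Mul(I, Pow(22, Rational(1, 2))), -1)), Rational(-1, 48463)) = Mul(Mul(Rational(-113, 149), Mul(Rational(-1, 22), I, Pow(22, Rational(1, 2)))), Rational(-1, 48463)) = Mul(Mul(Rational(113, 3278), I, Pow(22, Rational(1, 2))), Rational(-1, 48463)) = Mul(Rational(-113, 158861714), I, Pow(22, Rational(1, 2)))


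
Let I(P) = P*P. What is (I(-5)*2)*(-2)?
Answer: -100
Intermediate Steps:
I(P) = P**2
(I(-5)*2)*(-2) = ((-5)**2*2)*(-2) = (25*2)*(-2) = 50*(-2) = -100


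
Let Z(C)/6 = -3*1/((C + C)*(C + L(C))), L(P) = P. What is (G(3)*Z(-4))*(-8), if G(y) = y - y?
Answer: 0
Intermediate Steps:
G(y) = 0
Z(C) = -9/(2*C²) (Z(C) = 6*(-3/(C + C)²) = 6*(-3*1/(4*C²)) = 6*(-3/(4*C²)) = -9/(2*C²))
(G(3)*Z(-4))*(-8) = (0*(-9/2/(-4)²))*(-8) = (0*(-9/2*1/16))*(-8) = (0*(-9/32))*(-8) = 0*(-8) = 0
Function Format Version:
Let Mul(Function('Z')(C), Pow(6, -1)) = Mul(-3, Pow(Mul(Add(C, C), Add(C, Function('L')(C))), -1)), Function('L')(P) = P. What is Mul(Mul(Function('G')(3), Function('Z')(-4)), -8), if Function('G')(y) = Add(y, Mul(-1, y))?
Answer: 0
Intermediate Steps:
Function('G')(y) = 0
Function('Z')(C) = Mul(Rational(-9, 2), Pow(C, -2)) (Function('Z')(C) = Mul(6, Mul(-3, Pow(Mul(Add(C, C), Add(C, C)), -1))) = Mul(6, Mul(-3, Pow(Mul(Mul(2, C), Mul(2, C)), -1))) = Mul(6, Mul(-3, Pow(Mul(4, Pow(C, 2)), -1))) = Mul(6, Mul(-3, Mul(Rational(1, 4), Pow(C, -2)))) = Mul(6, Mul(Rational(-3, 4), Pow(C, -2))) = Mul(Rational(-9, 2), Pow(C, -2)))
Mul(Mul(Function('G')(3), Function('Z')(-4)), -8) = Mul(Mul(0, Mul(Rational(-9, 2), Pow(-4, -2))), -8) = Mul(Mul(0, Mul(Rational(-9, 2), Rational(1, 16))), -8) = Mul(Mul(0, Rational(-9, 32)), -8) = Mul(0, -8) = 0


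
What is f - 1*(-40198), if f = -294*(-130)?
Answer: 78418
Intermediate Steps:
f = 38220
f - 1*(-40198) = 38220 - 1*(-40198) = 38220 + 40198 = 78418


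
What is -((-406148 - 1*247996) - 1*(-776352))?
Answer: -122208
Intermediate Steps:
-((-406148 - 1*247996) - 1*(-776352)) = -((-406148 - 247996) + 776352) = -(-654144 + 776352) = -1*122208 = -122208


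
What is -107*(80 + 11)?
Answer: -9737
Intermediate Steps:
-107*(80 + 11) = -107*91 = -9737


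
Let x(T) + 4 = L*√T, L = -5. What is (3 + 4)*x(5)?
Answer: -28 - 35*√5 ≈ -106.26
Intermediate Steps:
x(T) = -4 - 5*√T
(3 + 4)*x(5) = (3 + 4)*(-4 - 5*√5) = 7*(-4 - 5*√5) = -28 - 35*√5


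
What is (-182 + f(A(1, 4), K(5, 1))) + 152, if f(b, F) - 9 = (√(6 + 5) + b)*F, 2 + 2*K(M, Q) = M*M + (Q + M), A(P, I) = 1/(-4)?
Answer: -197/8 + 29*√11/2 ≈ 23.466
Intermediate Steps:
A(P, I) = -¼
K(M, Q) = -1 + M/2 + Q/2 + M²/2 (K(M, Q) = -1 + (M*M + (Q + M))/2 = -1 + (M² + (M + Q))/2 = -1 + (M + Q + M²)/2 = -1 + (M/2 + Q/2 + M²/2) = -1 + M/2 + Q/2 + M²/2)
f(b, F) = 9 + F*(b + √11) (f(b, F) = 9 + (√(6 + 5) + b)*F = 9 + (√11 + b)*F = 9 + (b + √11)*F = 9 + F*(b + √11))
(-182 + f(A(1, 4), K(5, 1))) + 152 = (-182 + (9 + (-1 + (½)*5 + (½)*1 + (½)*5²)*(-¼) + (-1 + (½)*5 + (½)*1 + (½)*5²)*√11)) + 152 = (-182 + (9 + (-1 + 5/2 + ½ + (½)*25)*(-¼) + (-1 + 5/2 + ½ + (½)*25)*√11)) + 152 = (-182 + (9 + (-1 + 5/2 + ½ + 25/2)*(-¼) + (-1 + 5/2 + ½ + 25/2)*√11)) + 152 = (-182 + (9 + (29/2)*(-¼) + 29*√11/2)) + 152 = (-182 + (9 - 29/8 + 29*√11/2)) + 152 = (-182 + (43/8 + 29*√11/2)) + 152 = (-1413/8 + 29*√11/2) + 152 = -197/8 + 29*√11/2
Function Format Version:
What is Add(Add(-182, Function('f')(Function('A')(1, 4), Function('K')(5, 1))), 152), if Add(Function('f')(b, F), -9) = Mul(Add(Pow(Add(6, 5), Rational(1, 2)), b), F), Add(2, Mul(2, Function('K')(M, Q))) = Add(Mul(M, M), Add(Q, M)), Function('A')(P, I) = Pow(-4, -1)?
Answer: Add(Rational(-197, 8), Mul(Rational(29, 2), Pow(11, Rational(1, 2)))) ≈ 23.466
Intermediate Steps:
Function('A')(P, I) = Rational(-1, 4)
Function('K')(M, Q) = Add(-1, Mul(Rational(1, 2), M), Mul(Rational(1, 2), Q), Mul(Rational(1, 2), Pow(M, 2))) (Function('K')(M, Q) = Add(-1, Mul(Rational(1, 2), Add(Mul(M, M), Add(Q, M)))) = Add(-1, Mul(Rational(1, 2), Add(Pow(M, 2), Add(M, Q)))) = Add(-1, Mul(Rational(1, 2), Add(M, Q, Pow(M, 2)))) = Add(-1, Add(Mul(Rational(1, 2), M), Mul(Rational(1, 2), Q), Mul(Rational(1, 2), Pow(M, 2)))) = Add(-1, Mul(Rational(1, 2), M), Mul(Rational(1, 2), Q), Mul(Rational(1, 2), Pow(M, 2))))
Function('f')(b, F) = Add(9, Mul(F, Add(b, Pow(11, Rational(1, 2))))) (Function('f')(b, F) = Add(9, Mul(Add(Pow(Add(6, 5), Rational(1, 2)), b), F)) = Add(9, Mul(Add(Pow(11, Rational(1, 2)), b), F)) = Add(9, Mul(Add(b, Pow(11, Rational(1, 2))), F)) = Add(9, Mul(F, Add(b, Pow(11, Rational(1, 2))))))
Add(Add(-182, Function('f')(Function('A')(1, 4), Function('K')(5, 1))), 152) = Add(Add(-182, Add(9, Mul(Add(-1, Mul(Rational(1, 2), 5), Mul(Rational(1, 2), 1), Mul(Rational(1, 2), Pow(5, 2))), Rational(-1, 4)), Mul(Add(-1, Mul(Rational(1, 2), 5), Mul(Rational(1, 2), 1), Mul(Rational(1, 2), Pow(5, 2))), Pow(11, Rational(1, 2))))), 152) = Add(Add(-182, Add(9, Mul(Add(-1, Rational(5, 2), Rational(1, 2), Mul(Rational(1, 2), 25)), Rational(-1, 4)), Mul(Add(-1, Rational(5, 2), Rational(1, 2), Mul(Rational(1, 2), 25)), Pow(11, Rational(1, 2))))), 152) = Add(Add(-182, Add(9, Mul(Add(-1, Rational(5, 2), Rational(1, 2), Rational(25, 2)), Rational(-1, 4)), Mul(Add(-1, Rational(5, 2), Rational(1, 2), Rational(25, 2)), Pow(11, Rational(1, 2))))), 152) = Add(Add(-182, Add(9, Mul(Rational(29, 2), Rational(-1, 4)), Mul(Rational(29, 2), Pow(11, Rational(1, 2))))), 152) = Add(Add(-182, Add(9, Rational(-29, 8), Mul(Rational(29, 2), Pow(11, Rational(1, 2))))), 152) = Add(Add(-182, Add(Rational(43, 8), Mul(Rational(29, 2), Pow(11, Rational(1, 2))))), 152) = Add(Add(Rational(-1413, 8), Mul(Rational(29, 2), Pow(11, Rational(1, 2)))), 152) = Add(Rational(-197, 8), Mul(Rational(29, 2), Pow(11, Rational(1, 2))))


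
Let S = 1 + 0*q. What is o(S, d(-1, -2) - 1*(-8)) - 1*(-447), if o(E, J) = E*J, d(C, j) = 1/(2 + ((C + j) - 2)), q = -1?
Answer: 1364/3 ≈ 454.67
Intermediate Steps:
S = 1 (S = 1 + 0*(-1) = 1 + 0 = 1)
d(C, j) = 1/(C + j) (d(C, j) = 1/(2 + (-2 + C + j)) = 1/(C + j))
o(S, d(-1, -2) - 1*(-8)) - 1*(-447) = 1*(1/(-1 - 2) - 1*(-8)) - 1*(-447) = 1*(1/(-3) + 8) + 447 = 1*(-1/3 + 8) + 447 = 1*(23/3) + 447 = 23/3 + 447 = 1364/3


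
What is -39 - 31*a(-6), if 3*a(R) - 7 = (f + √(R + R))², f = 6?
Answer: -1078/3 - 248*I*√3 ≈ -359.33 - 429.55*I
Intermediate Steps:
a(R) = 7/3 + (6 + √2*√R)²/3 (a(R) = 7/3 + (6 + √(R + R))²/3 = 7/3 + (6 + √(2*R))²/3 = 7/3 + (6 + √2*√R)²/3)
-39 - 31*a(-6) = -39 - 31*(7/3 + (6 + √2*√(-6))²/3) = -39 - 31*(7/3 + (6 + √2*(I*√6))²/3) = -39 - 31*(7/3 + (6 + 2*I*√3)²/3) = -39 + (-217/3 - 31*(6 + 2*I*√3)²/3) = -334/3 - 31*(6 + 2*I*√3)²/3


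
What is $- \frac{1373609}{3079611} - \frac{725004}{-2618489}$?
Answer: $- \frac{1364049763357}{8063927527779} \approx -0.16915$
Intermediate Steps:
$- \frac{1373609}{3079611} - \frac{725004}{-2618489} = \left(-1373609\right) \frac{1}{3079611} - - \frac{725004}{2618489} = - \frac{1373609}{3079611} + \frac{725004}{2618489} = - \frac{1364049763357}{8063927527779}$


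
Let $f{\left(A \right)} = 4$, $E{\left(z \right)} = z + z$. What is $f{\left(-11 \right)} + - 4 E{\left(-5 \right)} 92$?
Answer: $3684$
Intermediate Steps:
$E{\left(z \right)} = 2 z$
$f{\left(-11 \right)} + - 4 E{\left(-5 \right)} 92 = 4 + - 4 \cdot 2 \left(-5\right) 92 = 4 + \left(-4\right) \left(-10\right) 92 = 4 + 40 \cdot 92 = 4 + 3680 = 3684$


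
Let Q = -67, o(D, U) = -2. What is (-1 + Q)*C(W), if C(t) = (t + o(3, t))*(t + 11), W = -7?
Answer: 2448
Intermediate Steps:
C(t) = (-2 + t)*(11 + t) (C(t) = (t - 2)*(t + 11) = (-2 + t)*(11 + t))
(-1 + Q)*C(W) = (-1 - 67)*(-22 + (-7)² + 9*(-7)) = -68*(-22 + 49 - 63) = -68*(-36) = 2448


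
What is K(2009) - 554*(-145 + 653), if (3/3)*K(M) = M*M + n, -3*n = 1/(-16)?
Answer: 180223153/48 ≈ 3.7546e+6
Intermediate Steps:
n = 1/48 (n = -⅓/(-16) = -⅓*(-1/16) = 1/48 ≈ 0.020833)
K(M) = 1/48 + M² (K(M) = M*M + 1/48 = M² + 1/48 = 1/48 + M²)
K(2009) - 554*(-145 + 653) = (1/48 + 2009²) - 554*(-145 + 653) = (1/48 + 4036081) - 554*508 = 193731889/48 - 1*281432 = 193731889/48 - 281432 = 180223153/48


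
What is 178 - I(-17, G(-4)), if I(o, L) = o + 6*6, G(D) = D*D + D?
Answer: 159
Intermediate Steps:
G(D) = D + D**2 (G(D) = D**2 + D = D + D**2)
I(o, L) = 36 + o (I(o, L) = o + 36 = 36 + o)
178 - I(-17, G(-4)) = 178 - (36 - 17) = 178 - 1*19 = 178 - 19 = 159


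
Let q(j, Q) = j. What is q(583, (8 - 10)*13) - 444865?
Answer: -444282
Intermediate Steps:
q(583, (8 - 10)*13) - 444865 = 583 - 444865 = -444282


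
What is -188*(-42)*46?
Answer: 363216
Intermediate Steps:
-188*(-42)*46 = 7896*46 = 363216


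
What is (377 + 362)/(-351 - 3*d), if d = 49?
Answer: -739/498 ≈ -1.4839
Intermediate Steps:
(377 + 362)/(-351 - 3*d) = (377 + 362)/(-351 - 3*49) = 739/(-351 - 147) = 739/(-498) = 739*(-1/498) = -739/498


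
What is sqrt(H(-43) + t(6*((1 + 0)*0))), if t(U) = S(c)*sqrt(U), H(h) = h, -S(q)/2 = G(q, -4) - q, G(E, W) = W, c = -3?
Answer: I*sqrt(43) ≈ 6.5574*I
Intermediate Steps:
S(q) = 8 + 2*q (S(q) = -2*(-4 - q) = 8 + 2*q)
t(U) = 2*sqrt(U) (t(U) = (8 + 2*(-3))*sqrt(U) = (8 - 6)*sqrt(U) = 2*sqrt(U))
sqrt(H(-43) + t(6*((1 + 0)*0))) = sqrt(-43 + 2*sqrt(6*((1 + 0)*0))) = sqrt(-43 + 2*sqrt(6*(1*0))) = sqrt(-43 + 2*sqrt(6*0)) = sqrt(-43 + 2*sqrt(0)) = sqrt(-43 + 2*0) = sqrt(-43 + 0) = sqrt(-43) = I*sqrt(43)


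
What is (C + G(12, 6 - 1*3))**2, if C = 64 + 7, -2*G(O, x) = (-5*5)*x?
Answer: 47089/4 ≈ 11772.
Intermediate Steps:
G(O, x) = 25*x/2 (G(O, x) = -(-5*5)*x/2 = -(-25)*x/2 = 25*x/2)
C = 71
(C + G(12, 6 - 1*3))**2 = (71 + 25*(6 - 1*3)/2)**2 = (71 + 25*(6 - 3)/2)**2 = (71 + (25/2)*3)**2 = (71 + 75/2)**2 = (217/2)**2 = 47089/4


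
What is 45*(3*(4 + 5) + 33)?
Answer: 2700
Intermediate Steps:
45*(3*(4 + 5) + 33) = 45*(3*9 + 33) = 45*(27 + 33) = 45*60 = 2700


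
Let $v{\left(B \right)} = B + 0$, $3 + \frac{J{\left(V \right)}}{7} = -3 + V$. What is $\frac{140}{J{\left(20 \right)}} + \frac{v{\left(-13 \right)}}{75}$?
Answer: $\frac{659}{525} \approx 1.2552$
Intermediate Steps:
$J{\left(V \right)} = -42 + 7 V$ ($J{\left(V \right)} = -21 + 7 \left(-3 + V\right) = -21 + \left(-21 + 7 V\right) = -42 + 7 V$)
$v{\left(B \right)} = B$
$\frac{140}{J{\left(20 \right)}} + \frac{v{\left(-13 \right)}}{75} = \frac{140}{-42 + 7 \cdot 20} - \frac{13}{75} = \frac{140}{-42 + 140} - \frac{13}{75} = \frac{140}{98} - \frac{13}{75} = 140 \cdot \frac{1}{98} - \frac{13}{75} = \frac{10}{7} - \frac{13}{75} = \frac{659}{525}$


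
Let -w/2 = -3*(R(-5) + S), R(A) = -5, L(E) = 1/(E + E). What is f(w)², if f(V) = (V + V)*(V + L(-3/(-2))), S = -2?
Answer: 12250000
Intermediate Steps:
L(E) = 1/(2*E)
w = -42 (w = -(-6)*(-5 - 2) = -(-6)*(-7) = -2*21 = -42)
f(V) = 2*V*(⅓ + V) (f(V) = (V + V)*(V + 1/(2*((-3/(-2))))) = (2*V)*(V + 1/(2*((-3*(-½))))) = (2*V)*(V + 1/(2*(3/2))) = (2*V)*(V + (½)*(⅔)) = (2*V)*(V + ⅓) = (2*V)*(⅓ + V) = 2*V*(⅓ + V))
f(w)² = ((⅔)*(-42)*(1 + 3*(-42)))² = ((⅔)*(-42)*(1 - 126))² = ((⅔)*(-42)*(-125))² = 3500² = 12250000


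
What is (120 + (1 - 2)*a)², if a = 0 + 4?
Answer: 13456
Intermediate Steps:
a = 4
(120 + (1 - 2)*a)² = (120 + (1 - 2)*4)² = (120 - 1*4)² = (120 - 4)² = 116² = 13456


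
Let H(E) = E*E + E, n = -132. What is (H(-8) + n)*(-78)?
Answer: 5928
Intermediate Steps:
H(E) = E + E² (H(E) = E² + E = E + E²)
(H(-8) + n)*(-78) = (-8*(1 - 8) - 132)*(-78) = (-8*(-7) - 132)*(-78) = (56 - 132)*(-78) = -76*(-78) = 5928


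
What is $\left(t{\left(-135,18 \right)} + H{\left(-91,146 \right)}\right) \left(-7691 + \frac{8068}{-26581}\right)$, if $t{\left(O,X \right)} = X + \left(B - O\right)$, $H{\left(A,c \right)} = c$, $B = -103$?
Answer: $- \frac{40070737644}{26581} \approx -1.5075 \cdot 10^{6}$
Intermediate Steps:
$t{\left(O,X \right)} = -103 + X - O$ ($t{\left(O,X \right)} = X - \left(103 + O\right) = -103 + X - O$)
$\left(t{\left(-135,18 \right)} + H{\left(-91,146 \right)}\right) \left(-7691 + \frac{8068}{-26581}\right) = \left(\left(-103 + 18 - -135\right) + 146\right) \left(-7691 + \frac{8068}{-26581}\right) = \left(\left(-103 + 18 + 135\right) + 146\right) \left(-7691 + 8068 \left(- \frac{1}{26581}\right)\right) = \left(50 + 146\right) \left(-7691 - \frac{8068}{26581}\right) = 196 \left(- \frac{204442539}{26581}\right) = - \frac{40070737644}{26581}$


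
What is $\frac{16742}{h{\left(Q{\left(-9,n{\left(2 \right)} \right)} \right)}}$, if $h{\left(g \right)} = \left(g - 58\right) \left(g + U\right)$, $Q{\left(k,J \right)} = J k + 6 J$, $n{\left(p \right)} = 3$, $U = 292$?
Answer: $- \frac{16742}{18961} \approx -0.88297$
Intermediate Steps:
$Q{\left(k,J \right)} = 6 J + J k$
$h{\left(g \right)} = \left(-58 + g\right) \left(292 + g\right)$ ($h{\left(g \right)} = \left(g - 58\right) \left(g + 292\right) = \left(-58 + g\right) \left(292 + g\right)$)
$\frac{16742}{h{\left(Q{\left(-9,n{\left(2 \right)} \right)} \right)}} = \frac{16742}{-16936 + \left(3 \left(6 - 9\right)\right)^{2} + 234 \cdot 3 \left(6 - 9\right)} = \frac{16742}{-16936 + \left(3 \left(-3\right)\right)^{2} + 234 \cdot 3 \left(-3\right)} = \frac{16742}{-16936 + \left(-9\right)^{2} + 234 \left(-9\right)} = \frac{16742}{-16936 + 81 - 2106} = \frac{16742}{-18961} = 16742 \left(- \frac{1}{18961}\right) = - \frac{16742}{18961}$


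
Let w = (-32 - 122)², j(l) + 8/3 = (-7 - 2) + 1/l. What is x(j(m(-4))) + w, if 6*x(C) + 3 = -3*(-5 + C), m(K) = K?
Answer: 569375/24 ≈ 23724.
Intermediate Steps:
j(l) = -35/3 + 1/l (j(l) = -8/3 + ((-7 - 2) + 1/l) = -8/3 + (-9 + 1/l) = -35/3 + 1/l)
x(C) = 2 - C/2 (x(C) = -½ + (-3*(-5 + C))/6 = -½ + (15 - 3*C)/6 = -½ + (5/2 - C/2) = 2 - C/2)
w = 23716 (w = (-154)² = 23716)
x(j(m(-4))) + w = (2 - (-35/3 + 1/(-4))/2) + 23716 = (2 - (-35/3 - ¼)/2) + 23716 = (2 - ½*(-143/12)) + 23716 = (2 + 143/24) + 23716 = 191/24 + 23716 = 569375/24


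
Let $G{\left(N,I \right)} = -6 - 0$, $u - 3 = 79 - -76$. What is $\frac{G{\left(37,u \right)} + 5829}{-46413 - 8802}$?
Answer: $- \frac{647}{6135} \approx -0.10546$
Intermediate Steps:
$u = 158$ ($u = 3 + \left(79 - -76\right) = 3 + \left(79 + 76\right) = 3 + 155 = 158$)
$G{\left(N,I \right)} = -6$ ($G{\left(N,I \right)} = -6 + 0 = -6$)
$\frac{G{\left(37,u \right)} + 5829}{-46413 - 8802} = \frac{-6 + 5829}{-46413 - 8802} = \frac{5823}{-55215} = 5823 \left(- \frac{1}{55215}\right) = - \frac{647}{6135}$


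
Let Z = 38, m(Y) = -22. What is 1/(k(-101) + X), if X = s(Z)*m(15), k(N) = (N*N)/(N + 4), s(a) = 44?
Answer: -97/104097 ≈ -0.00093182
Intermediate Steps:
k(N) = N**2/(4 + N)
X = -968 (X = 44*(-22) = -968)
1/(k(-101) + X) = 1/((-101)**2/(4 - 101) - 968) = 1/(10201/(-97) - 968) = 1/(10201*(-1/97) - 968) = 1/(-10201/97 - 968) = 1/(-104097/97) = -97/104097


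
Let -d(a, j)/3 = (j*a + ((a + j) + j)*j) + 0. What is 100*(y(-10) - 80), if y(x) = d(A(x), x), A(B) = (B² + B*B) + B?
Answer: 1072000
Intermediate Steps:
A(B) = B + 2*B² (A(B) = (B² + B²) + B = 2*B² + B = B + 2*B²)
d(a, j) = -3*a*j - 3*j*(a + 2*j) (d(a, j) = -3*((j*a + ((a + j) + j)*j) + 0) = -3*((a*j + (a + 2*j)*j) + 0) = -3*((a*j + j*(a + 2*j)) + 0) = -3*(a*j + j*(a + 2*j)) = -3*a*j - 3*j*(a + 2*j))
y(x) = -6*x*(x + x*(1 + 2*x)) (y(x) = -6*x*(x*(1 + 2*x) + x) = -6*x*(x + x*(1 + 2*x)))
100*(y(-10) - 80) = 100*(-12*(-10)²*(1 - 10) - 80) = 100*(-12*100*(-9) - 80) = 100*(10800 - 80) = 100*10720 = 1072000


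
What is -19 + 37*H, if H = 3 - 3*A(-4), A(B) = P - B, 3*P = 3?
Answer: -463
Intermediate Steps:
P = 1 (P = (1/3)*3 = 1)
A(B) = 1 - B
H = -12 (H = 3 - 3*(1 - 1*(-4)) = 3 - 3*(1 + 4) = 3 - 3*5 = 3 - 15 = -12)
-19 + 37*H = -19 + 37*(-12) = -19 - 444 = -463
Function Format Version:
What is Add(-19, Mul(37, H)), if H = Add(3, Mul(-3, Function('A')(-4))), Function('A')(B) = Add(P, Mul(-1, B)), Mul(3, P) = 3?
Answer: -463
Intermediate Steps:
P = 1 (P = Mul(Rational(1, 3), 3) = 1)
Function('A')(B) = Add(1, Mul(-1, B))
H = -12 (H = Add(3, Mul(-3, Add(1, Mul(-1, -4)))) = Add(3, Mul(-3, Add(1, 4))) = Add(3, Mul(-3, 5)) = Add(3, -15) = -12)
Add(-19, Mul(37, H)) = Add(-19, Mul(37, -12)) = Add(-19, -444) = -463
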